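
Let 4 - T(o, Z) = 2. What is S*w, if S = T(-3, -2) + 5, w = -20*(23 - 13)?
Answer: -1400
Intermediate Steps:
w = -200 (w = -20*10 = -200)
T(o, Z) = 2 (T(o, Z) = 4 - 1*2 = 4 - 2 = 2)
S = 7 (S = 2 + 5 = 7)
S*w = 7*(-200) = -1400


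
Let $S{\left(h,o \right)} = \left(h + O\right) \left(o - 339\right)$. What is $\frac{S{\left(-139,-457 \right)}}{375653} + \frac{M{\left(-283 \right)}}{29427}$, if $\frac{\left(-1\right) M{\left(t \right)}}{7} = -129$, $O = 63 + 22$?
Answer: $\frac{534701609}{3684780277} \approx 0.14511$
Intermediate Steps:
$O = 85$
$M{\left(t \right)} = 903$ ($M{\left(t \right)} = \left(-7\right) \left(-129\right) = 903$)
$S{\left(h,o \right)} = \left(-339 + o\right) \left(85 + h\right)$ ($S{\left(h,o \right)} = \left(h + 85\right) \left(o - 339\right) = \left(85 + h\right) \left(-339 + o\right) = \left(-339 + o\right) \left(85 + h\right)$)
$\frac{S{\left(-139,-457 \right)}}{375653} + \frac{M{\left(-283 \right)}}{29427} = \frac{-28815 - -47121 + 85 \left(-457\right) - -63523}{375653} + \frac{903}{29427} = \left(-28815 + 47121 - 38845 + 63523\right) \frac{1}{375653} + 903 \cdot \frac{1}{29427} = 42984 \cdot \frac{1}{375653} + \frac{301}{9809} = \frac{42984}{375653} + \frac{301}{9809} = \frac{534701609}{3684780277}$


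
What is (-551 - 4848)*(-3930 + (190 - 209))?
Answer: 21320651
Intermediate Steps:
(-551 - 4848)*(-3930 + (190 - 209)) = -5399*(-3930 - 19) = -5399*(-3949) = 21320651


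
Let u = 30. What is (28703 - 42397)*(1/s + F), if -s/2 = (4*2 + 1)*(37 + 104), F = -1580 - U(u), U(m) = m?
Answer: 27978081307/1269 ≈ 2.2047e+7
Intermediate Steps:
F = -1610 (F = -1580 - 1*30 = -1580 - 30 = -1610)
s = -2538 (s = -2*(4*2 + 1)*(37 + 104) = -2*(8 + 1)*141 = -18*141 = -2*1269 = -2538)
(28703 - 42397)*(1/s + F) = (28703 - 42397)*(1/(-2538) - 1610) = -13694*(-1/2538 - 1610) = -13694*(-4086181/2538) = 27978081307/1269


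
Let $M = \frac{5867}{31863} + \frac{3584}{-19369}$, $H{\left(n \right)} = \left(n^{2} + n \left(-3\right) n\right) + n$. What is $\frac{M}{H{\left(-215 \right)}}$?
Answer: $\frac{79867}{8169802404465} \approx 9.7759 \cdot 10^{-9}$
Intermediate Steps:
$H{\left(n \right)} = n - 2 n^{2}$ ($H{\left(n \right)} = \left(n^{2} + - 3 n n\right) + n = \left(n^{2} - 3 n^{2}\right) + n = - 2 n^{2} + n = n - 2 n^{2}$)
$M = - \frac{79867}{88164921}$ ($M = 5867 \cdot \frac{1}{31863} + 3584 \left(- \frac{1}{19369}\right) = \frac{5867}{31863} - \frac{512}{2767} = - \frac{79867}{88164921} \approx -0.00090588$)
$\frac{M}{H{\left(-215 \right)}} = - \frac{79867}{88164921 \left(- 215 \left(1 - -430\right)\right)} = - \frac{79867}{88164921 \left(- 215 \left(1 + 430\right)\right)} = - \frac{79867}{88164921 \left(\left(-215\right) 431\right)} = - \frac{79867}{88164921 \left(-92665\right)} = \left(- \frac{79867}{88164921}\right) \left(- \frac{1}{92665}\right) = \frac{79867}{8169802404465}$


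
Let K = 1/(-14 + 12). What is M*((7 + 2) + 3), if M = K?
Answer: -6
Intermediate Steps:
K = -½ (K = 1/(-2) = -½ ≈ -0.50000)
M = -½ ≈ -0.50000
M*((7 + 2) + 3) = -((7 + 2) + 3)/2 = -(9 + 3)/2 = -½*12 = -6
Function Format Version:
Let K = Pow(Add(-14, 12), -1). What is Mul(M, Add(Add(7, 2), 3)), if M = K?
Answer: -6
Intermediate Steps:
K = Rational(-1, 2) (K = Pow(-2, -1) = Rational(-1, 2) ≈ -0.50000)
M = Rational(-1, 2) ≈ -0.50000
Mul(M, Add(Add(7, 2), 3)) = Mul(Rational(-1, 2), Add(Add(7, 2), 3)) = Mul(Rational(-1, 2), Add(9, 3)) = Mul(Rational(-1, 2), 12) = -6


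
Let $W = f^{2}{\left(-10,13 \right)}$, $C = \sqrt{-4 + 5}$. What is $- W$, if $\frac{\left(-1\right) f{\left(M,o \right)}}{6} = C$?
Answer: $-36$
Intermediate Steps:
$C = 1$ ($C = \sqrt{1} = 1$)
$f{\left(M,o \right)} = -6$ ($f{\left(M,o \right)} = \left(-6\right) 1 = -6$)
$W = 36$ ($W = \left(-6\right)^{2} = 36$)
$- W = \left(-1\right) 36 = -36$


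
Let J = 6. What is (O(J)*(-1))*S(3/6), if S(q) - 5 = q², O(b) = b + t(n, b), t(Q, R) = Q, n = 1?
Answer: -147/4 ≈ -36.750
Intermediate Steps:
O(b) = 1 + b (O(b) = b + 1 = 1 + b)
S(q) = 5 + q²
(O(J)*(-1))*S(3/6) = ((1 + 6)*(-1))*(5 + (3/6)²) = (7*(-1))*(5 + (3*(⅙))²) = -7*(5 + (½)²) = -7*(5 + ¼) = -7*21/4 = -147/4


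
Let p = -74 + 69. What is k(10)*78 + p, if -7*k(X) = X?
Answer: -815/7 ≈ -116.43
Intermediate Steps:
k(X) = -X/7
p = -5
k(10)*78 + p = -⅐*10*78 - 5 = -10/7*78 - 5 = -780/7 - 5 = -815/7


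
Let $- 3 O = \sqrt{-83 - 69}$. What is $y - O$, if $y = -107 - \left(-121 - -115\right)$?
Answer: $-101 + \frac{2 i \sqrt{38}}{3} \approx -101.0 + 4.1096 i$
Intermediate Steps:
$y = -101$ ($y = -107 - \left(-121 + 115\right) = -107 - -6 = -107 + 6 = -101$)
$O = - \frac{2 i \sqrt{38}}{3}$ ($O = - \frac{\sqrt{-83 - 69}}{3} = - \frac{\sqrt{-152}}{3} = - \frac{2 i \sqrt{38}}{3} \approx - 4.1096 i$)
$y - O = -101 - - \frac{2 i \sqrt{38}}{3} = -101 + \frac{2 i \sqrt{38}}{3}$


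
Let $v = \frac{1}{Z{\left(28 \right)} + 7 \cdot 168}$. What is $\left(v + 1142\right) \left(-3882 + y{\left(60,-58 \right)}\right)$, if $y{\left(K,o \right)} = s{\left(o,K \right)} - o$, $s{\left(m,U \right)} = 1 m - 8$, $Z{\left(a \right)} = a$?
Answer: $- \frac{2674314705}{602} \approx -4.4424 \cdot 10^{6}$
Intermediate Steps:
$s{\left(m,U \right)} = -8 + m$ ($s{\left(m,U \right)} = m - 8 = -8 + m$)
$v = \frac{1}{1204}$ ($v = \frac{1}{28 + 7 \cdot 168} = \frac{1}{28 + 1176} = \frac{1}{1204} \approx 0.00083056$)
$y{\left(K,o \right)} = -8$ ($y{\left(K,o \right)} = \left(-8 + o\right) - o = -8$)
$\left(v + 1142\right) \left(-3882 + y{\left(60,-58 \right)}\right) = \left(\frac{1}{1204} + 1142\right) \left(-3882 - 8\right) = \frac{1374969}{1204} \left(-3890\right) = - \frac{2674314705}{602}$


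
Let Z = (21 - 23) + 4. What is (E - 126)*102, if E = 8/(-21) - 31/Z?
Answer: -101303/7 ≈ -14472.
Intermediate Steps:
Z = 2 (Z = -2 + 4 = 2)
E = -667/42 (E = 8/(-21) - 31/2 = 8*(-1/21) - 31*½ = -8/21 - 31/2 = -667/42 ≈ -15.881)
(E - 126)*102 = (-667/42 - 126)*102 = -5959/42*102 = -101303/7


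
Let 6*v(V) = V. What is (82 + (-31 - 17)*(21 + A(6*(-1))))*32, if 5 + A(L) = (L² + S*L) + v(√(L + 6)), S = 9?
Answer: 5696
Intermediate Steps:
v(V) = V/6
A(L) = -5 + L² + 9*L + √(6 + L)/6 (A(L) = -5 + ((L² + 9*L) + √(L + 6)/6) = -5 + ((L² + 9*L) + √(6 + L)/6) = -5 + (L² + 9*L + √(6 + L)/6) = -5 + L² + 9*L + √(6 + L)/6)
(82 + (-31 - 17)*(21 + A(6*(-1))))*32 = (82 + (-31 - 17)*(21 + (-5 + (6*(-1))² + 9*(6*(-1)) + √(6 + 6*(-1))/6)))*32 = (82 - 48*(21 + (-5 + (-6)² + 9*(-6) + √(6 - 6)/6)))*32 = (82 - 48*(21 + (-5 + 36 - 54 + √0/6)))*32 = (82 - 48*(21 + (-5 + 36 - 54 + (⅙)*0)))*32 = (82 - 48*(21 + (-5 + 36 - 54 + 0)))*32 = (82 - 48*(21 - 23))*32 = (82 - 48*(-2))*32 = (82 + 96)*32 = 178*32 = 5696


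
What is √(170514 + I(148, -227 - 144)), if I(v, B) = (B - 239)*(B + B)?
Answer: √623134 ≈ 789.39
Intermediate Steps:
I(v, B) = 2*B*(-239 + B) (I(v, B) = (-239 + B)*(2*B) = 2*B*(-239 + B))
√(170514 + I(148, -227 - 144)) = √(170514 + 2*(-227 - 144)*(-239 + (-227 - 144))) = √(170514 + 2*(-371)*(-239 - 371)) = √(170514 + 2*(-371)*(-610)) = √(170514 + 452620) = √623134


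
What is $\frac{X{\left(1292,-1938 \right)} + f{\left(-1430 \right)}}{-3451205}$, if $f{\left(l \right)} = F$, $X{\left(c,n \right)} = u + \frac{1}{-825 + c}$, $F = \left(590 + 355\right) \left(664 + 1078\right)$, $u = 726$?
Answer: $- \frac{769109773}{1611712735} \approx -0.4772$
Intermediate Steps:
$F = 1646190$ ($F = 945 \cdot 1742 = 1646190$)
$X{\left(c,n \right)} = 726 + \frac{1}{-825 + c}$
$f{\left(l \right)} = 1646190$
$\frac{X{\left(1292,-1938 \right)} + f{\left(-1430 \right)}}{-3451205} = \frac{\frac{-598949 + 726 \cdot 1292}{-825 + 1292} + 1646190}{-3451205} = \left(\frac{-598949 + 937992}{467} + 1646190\right) \left(- \frac{1}{3451205}\right) = \left(\frac{1}{467} \cdot 339043 + 1646190\right) \left(- \frac{1}{3451205}\right) = \left(\frac{339043}{467} + 1646190\right) \left(- \frac{1}{3451205}\right) = \frac{769109773}{467} \left(- \frac{1}{3451205}\right) = - \frac{769109773}{1611712735}$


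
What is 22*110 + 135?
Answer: 2555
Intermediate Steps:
22*110 + 135 = 2420 + 135 = 2555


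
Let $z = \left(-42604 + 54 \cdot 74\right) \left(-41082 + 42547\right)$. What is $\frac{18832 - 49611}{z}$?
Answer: $\frac{30779}{56560720} \approx 0.00054418$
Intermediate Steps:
$z = -56560720$ ($z = \left(-42604 + 3996\right) 1465 = \left(-38608\right) 1465 = -56560720$)
$\frac{18832 - 49611}{z} = \frac{18832 - 49611}{-56560720} = \left(18832 - 49611\right) \left(- \frac{1}{56560720}\right) = \left(-30779\right) \left(- \frac{1}{56560720}\right) = \frac{30779}{56560720}$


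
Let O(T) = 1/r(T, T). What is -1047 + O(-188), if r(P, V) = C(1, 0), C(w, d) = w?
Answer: -1046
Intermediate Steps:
r(P, V) = 1
O(T) = 1 (O(T) = 1/1 = 1)
-1047 + O(-188) = -1047 + 1 = -1046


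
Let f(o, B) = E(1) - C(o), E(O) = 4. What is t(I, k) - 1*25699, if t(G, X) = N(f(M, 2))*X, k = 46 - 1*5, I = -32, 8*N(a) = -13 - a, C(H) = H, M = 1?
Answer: -25781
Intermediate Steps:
f(o, B) = 4 - o
N(a) = -13/8 - a/8 (N(a) = (-13 - a)/8 = -13/8 - a/8)
k = 41 (k = 46 - 5 = 41)
t(G, X) = -2*X (t(G, X) = (-13/8 - (4 - 1*1)/8)*X = (-13/8 - (4 - 1)/8)*X = (-13/8 - ⅛*3)*X = (-13/8 - 3/8)*X = -2*X)
t(I, k) - 1*25699 = -2*41 - 1*25699 = -82 - 25699 = -25781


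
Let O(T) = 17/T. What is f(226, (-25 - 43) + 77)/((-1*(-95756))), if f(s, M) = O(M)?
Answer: 17/861804 ≈ 1.9726e-5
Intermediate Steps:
f(s, M) = 17/M
f(226, (-25 - 43) + 77)/((-1*(-95756))) = (17/((-25 - 43) + 77))/((-1*(-95756))) = (17/(-68 + 77))/95756 = (17/9)*(1/95756) = 17/861804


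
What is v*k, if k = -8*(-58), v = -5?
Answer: -2320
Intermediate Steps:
k = 464
v*k = -5*464 = -2320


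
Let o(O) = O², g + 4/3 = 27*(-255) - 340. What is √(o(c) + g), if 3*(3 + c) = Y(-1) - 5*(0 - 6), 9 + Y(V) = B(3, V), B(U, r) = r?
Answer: 2*I*√16229/3 ≈ 84.929*I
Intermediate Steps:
Y(V) = -9 + V
g = -21679/3 (g = -4/3 + (27*(-255) - 340) = -4/3 + (-6885 - 340) = -4/3 - 7225 = -21679/3 ≈ -7226.3)
c = 11/3 (c = -3 + ((-9 - 1) - 5*(0 - 6))/3 = -3 + (-10 - 5*(-6))/3 = -3 + (-10 + 30)/3 = -3 + (⅓)*20 = -3 + 20/3 = 11/3 ≈ 3.6667)
√(o(c) + g) = √((11/3)² - 21679/3) = √(121/9 - 21679/3) = √(-64916/9) = 2*I*√16229/3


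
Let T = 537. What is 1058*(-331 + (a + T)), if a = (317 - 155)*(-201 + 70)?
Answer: -22234928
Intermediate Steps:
a = -21222 (a = 162*(-131) = -21222)
1058*(-331 + (a + T)) = 1058*(-331 + (-21222 + 537)) = 1058*(-331 - 20685) = 1058*(-21016) = -22234928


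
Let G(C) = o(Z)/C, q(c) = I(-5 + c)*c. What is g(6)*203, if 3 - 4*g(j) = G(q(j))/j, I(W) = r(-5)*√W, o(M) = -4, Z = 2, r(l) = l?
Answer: 13601/90 ≈ 151.12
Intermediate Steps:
I(W) = -5*√W
q(c) = -5*c*√(-5 + c) (q(c) = (-5*√(-5 + c))*c = -5*c*√(-5 + c))
G(C) = -4/C
g(j) = ¾ - 1/(5*j²*√(-5 + j)) (g(j) = ¾ - (-4*(-1/(5*j*√(-5 + j))))/(4*j) = ¾ - (-(-4)/(5*j*√(-5 + j)))/(4*j) = ¾ - 4/(5*j*√(-5 + j))/(4*j) = ¾ - 1/(5*j²*√(-5 + j)))
g(6)*203 = (¾ - ⅕/(6²*√(-5 + 6)))*203 = (¾ - ⅕*1/36/√1)*203 = (¾ - ⅕*1/36*1)*203 = (¾ - 1/180)*203 = (67/90)*203 = 13601/90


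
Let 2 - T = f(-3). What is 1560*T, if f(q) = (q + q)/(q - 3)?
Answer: 1560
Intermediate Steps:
f(q) = 2*q/(-3 + q) (f(q) = (2*q)/(-3 + q) = 2*q/(-3 + q))
T = 1 (T = 2 - 2*(-3)/(-3 - 3) = 2 - 2*(-3)/(-6) = 2 - 2*(-3)*(-1)/6 = 2 - 1*1 = 2 - 1 = 1)
1560*T = 1560*1 = 1560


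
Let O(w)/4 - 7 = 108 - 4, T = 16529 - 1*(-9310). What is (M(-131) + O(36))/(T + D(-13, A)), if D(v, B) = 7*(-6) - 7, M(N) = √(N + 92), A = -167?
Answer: 222/12895 + I*√39/25790 ≈ 0.017216 + 0.00024215*I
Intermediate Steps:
M(N) = √(92 + N)
D(v, B) = -49 (D(v, B) = -42 - 7 = -49)
T = 25839 (T = 16529 + 9310 = 25839)
O(w) = 444 (O(w) = 28 + 4*(108 - 4) = 28 + 4*104 = 28 + 416 = 444)
(M(-131) + O(36))/(T + D(-13, A)) = (√(92 - 131) + 444)/(25839 - 49) = (√(-39) + 444)/25790 = (I*√39 + 444)*(1/25790) = (444 + I*√39)*(1/25790) = 222/12895 + I*√39/25790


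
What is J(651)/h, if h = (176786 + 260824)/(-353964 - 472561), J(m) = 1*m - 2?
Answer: -107282945/87522 ≈ -1225.8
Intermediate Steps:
J(m) = -2 + m (J(m) = m - 2 = -2 + m)
h = -87522/165305 (h = 437610/(-826525) = 437610*(-1/826525) = -87522/165305 ≈ -0.52946)
J(651)/h = (-2 + 651)/(-87522/165305) = 649*(-165305/87522) = -107282945/87522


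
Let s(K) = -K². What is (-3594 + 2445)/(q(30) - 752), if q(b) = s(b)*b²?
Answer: 1149/810752 ≈ 0.0014172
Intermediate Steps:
q(b) = -b⁴ (q(b) = (-b²)*b² = -b⁴)
(-3594 + 2445)/(q(30) - 752) = (-3594 + 2445)/(-1*30⁴ - 752) = -1149/(-1*810000 - 752) = -1149/(-810000 - 752) = -1149/(-810752) = -1149*(-1/810752) = 1149/810752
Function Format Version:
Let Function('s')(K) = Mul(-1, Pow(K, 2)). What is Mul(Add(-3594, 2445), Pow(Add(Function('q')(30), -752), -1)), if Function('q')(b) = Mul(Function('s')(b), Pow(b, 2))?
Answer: Rational(1149, 810752) ≈ 0.0014172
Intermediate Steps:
Function('q')(b) = Mul(-1, Pow(b, 4)) (Function('q')(b) = Mul(Mul(-1, Pow(b, 2)), Pow(b, 2)) = Mul(-1, Pow(b, 4)))
Mul(Add(-3594, 2445), Pow(Add(Function('q')(30), -752), -1)) = Mul(Add(-3594, 2445), Pow(Add(Mul(-1, Pow(30, 4)), -752), -1)) = Mul(-1149, Pow(Add(Mul(-1, 810000), -752), -1)) = Mul(-1149, Pow(Add(-810000, -752), -1)) = Mul(-1149, Pow(-810752, -1)) = Mul(-1149, Rational(-1, 810752)) = Rational(1149, 810752)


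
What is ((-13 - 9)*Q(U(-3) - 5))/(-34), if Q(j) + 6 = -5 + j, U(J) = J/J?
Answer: -165/17 ≈ -9.7059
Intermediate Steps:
U(J) = 1
Q(j) = -11 + j (Q(j) = -6 + (-5 + j) = -11 + j)
((-13 - 9)*Q(U(-3) - 5))/(-34) = ((-13 - 9)*(-11 + (1 - 5)))/(-34) = -22*(-11 - 4)*(-1/34) = -22*(-15)*(-1/34) = 330*(-1/34) = -165/17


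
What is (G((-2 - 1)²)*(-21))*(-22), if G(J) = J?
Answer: 4158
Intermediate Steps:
(G((-2 - 1)²)*(-21))*(-22) = ((-2 - 1)²*(-21))*(-22) = ((-3)²*(-21))*(-22) = (9*(-21))*(-22) = -189*(-22) = 4158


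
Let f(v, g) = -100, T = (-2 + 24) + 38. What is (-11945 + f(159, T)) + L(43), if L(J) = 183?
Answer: -11862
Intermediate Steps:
T = 60 (T = 22 + 38 = 60)
(-11945 + f(159, T)) + L(43) = (-11945 - 100) + 183 = -12045 + 183 = -11862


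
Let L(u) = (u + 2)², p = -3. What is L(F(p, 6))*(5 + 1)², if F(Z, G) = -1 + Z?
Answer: 144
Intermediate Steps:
L(u) = (2 + u)²
L(F(p, 6))*(5 + 1)² = (2 + (-1 - 3))²*(5 + 1)² = (2 - 4)²*6² = (-2)²*36 = 4*36 = 144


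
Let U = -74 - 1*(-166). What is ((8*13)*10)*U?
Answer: 95680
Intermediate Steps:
U = 92 (U = -74 + 166 = 92)
((8*13)*10)*U = ((8*13)*10)*92 = (104*10)*92 = 1040*92 = 95680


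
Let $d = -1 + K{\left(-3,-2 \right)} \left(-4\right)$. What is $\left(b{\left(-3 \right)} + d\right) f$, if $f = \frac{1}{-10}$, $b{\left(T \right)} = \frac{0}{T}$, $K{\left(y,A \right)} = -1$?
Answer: $- \frac{3}{10} \approx -0.3$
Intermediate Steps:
$b{\left(T \right)} = 0$
$d = 3$ ($d = -1 - -4 = -1 + 4 = 3$)
$f = - \frac{1}{10} \approx -0.1$
$\left(b{\left(-3 \right)} + d\right) f = \left(0 + 3\right) \left(- \frac{1}{10}\right) = 3 \left(- \frac{1}{10}\right) = - \frac{3}{10}$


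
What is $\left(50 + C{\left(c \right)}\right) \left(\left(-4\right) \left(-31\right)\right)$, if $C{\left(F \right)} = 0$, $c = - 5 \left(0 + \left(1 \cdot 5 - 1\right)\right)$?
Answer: $6200$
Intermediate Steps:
$c = -20$ ($c = - 5 \left(0 + \left(5 - 1\right)\right) = - 5 \left(0 + 4\right) = \left(-5\right) 4 = -20$)
$\left(50 + C{\left(c \right)}\right) \left(\left(-4\right) \left(-31\right)\right) = \left(50 + 0\right) \left(\left(-4\right) \left(-31\right)\right) = 50 \cdot 124 = 6200$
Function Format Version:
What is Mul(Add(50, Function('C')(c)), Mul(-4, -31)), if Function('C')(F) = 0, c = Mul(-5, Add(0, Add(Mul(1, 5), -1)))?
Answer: 6200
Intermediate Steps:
c = -20 (c = Mul(-5, Add(0, Add(5, -1))) = Mul(-5, Add(0, 4)) = Mul(-5, 4) = -20)
Mul(Add(50, Function('C')(c)), Mul(-4, -31)) = Mul(Add(50, 0), Mul(-4, -31)) = Mul(50, 124) = 6200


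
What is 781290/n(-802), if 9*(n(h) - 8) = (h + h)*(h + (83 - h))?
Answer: -703161/13306 ≈ -52.845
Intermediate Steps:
n(h) = 8 + 166*h/9 (n(h) = 8 + ((h + h)*(h + (83 - h)))/9 = 8 + ((2*h)*83)/9 = 8 + (166*h)/9 = 8 + 166*h/9)
781290/n(-802) = 781290/(8 + (166/9)*(-802)) = 781290/(8 - 133132/9) = 781290/(-133060/9) = 781290*(-9/133060) = -703161/13306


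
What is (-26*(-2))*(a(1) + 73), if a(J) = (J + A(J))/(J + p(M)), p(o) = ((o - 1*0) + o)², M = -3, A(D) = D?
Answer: 140556/37 ≈ 3798.8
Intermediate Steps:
p(o) = 4*o² (p(o) = ((o + 0) + o)² = (o + o)² = (2*o)² = 4*o²)
a(J) = 2*J/(36 + J) (a(J) = (J + J)/(J + 4*(-3)²) = (2*J)/(J + 4*9) = (2*J)/(J + 36) = (2*J)/(36 + J) = 2*J/(36 + J))
(-26*(-2))*(a(1) + 73) = (-26*(-2))*(2*1/(36 + 1) + 73) = 52*(2*1/37 + 73) = 52*(2*1*(1/37) + 73) = 52*(2/37 + 73) = 52*(2703/37) = 140556/37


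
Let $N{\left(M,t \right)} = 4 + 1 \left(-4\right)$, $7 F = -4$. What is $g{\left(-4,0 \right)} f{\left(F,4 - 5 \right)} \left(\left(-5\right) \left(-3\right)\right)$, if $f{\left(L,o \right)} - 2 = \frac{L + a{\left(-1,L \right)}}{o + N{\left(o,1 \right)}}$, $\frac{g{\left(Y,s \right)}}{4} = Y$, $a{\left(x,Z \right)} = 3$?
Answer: $\frac{720}{7} \approx 102.86$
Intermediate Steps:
$F = - \frac{4}{7}$ ($F = \frac{1}{7} \left(-4\right) = - \frac{4}{7} \approx -0.57143$)
$N{\left(M,t \right)} = 0$ ($N{\left(M,t \right)} = 4 - 4 = 0$)
$g{\left(Y,s \right)} = 4 Y$
$f{\left(L,o \right)} = 2 + \frac{3 + L}{o}$ ($f{\left(L,o \right)} = 2 + \frac{L + 3}{o + 0} = 2 + \frac{3 + L}{o}$)
$g{\left(-4,0 \right)} f{\left(F,4 - 5 \right)} \left(\left(-5\right) \left(-3\right)\right) = 4 \left(-4\right) \frac{3 - \frac{4}{7} + 2 \left(4 - 5\right)}{4 - 5} \left(\left(-5\right) \left(-3\right)\right) = - 16 \frac{3 - \frac{4}{7} + 2 \left(4 - 5\right)}{4 - 5} \cdot 15 = - 16 \frac{3 - \frac{4}{7} + 2 \left(-1\right)}{-1} \cdot 15 = - 16 \left(- (3 - \frac{4}{7} - 2)\right) 15 = - 16 \left(\left(-1\right) \frac{3}{7}\right) 15 = \left(-16\right) \left(- \frac{3}{7}\right) 15 = \frac{48}{7} \cdot 15 = \frac{720}{7}$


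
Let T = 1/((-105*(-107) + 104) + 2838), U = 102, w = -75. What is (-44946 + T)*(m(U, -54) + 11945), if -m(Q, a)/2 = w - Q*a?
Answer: -687538196839/14177 ≈ -4.8497e+7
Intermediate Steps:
m(Q, a) = 150 + 2*Q*a (m(Q, a) = -2*(-75 - Q*a) = 150 + 2*Q*a)
T = 1/14177 (T = 1/((11235 + 104) + 2838) = 1/(11339 + 2838) = 1/14177 ≈ 7.0537e-5)
(-44946 + T)*(m(U, -54) + 11945) = (-44946 + 1/14177)*((150 + 2*102*(-54)) + 11945) = -637199441*((150 - 11016) + 11945)/14177 = -637199441*(-10866 + 11945)/14177 = -637199441/14177*1079 = -687538196839/14177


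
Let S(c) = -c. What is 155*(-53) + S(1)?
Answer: -8216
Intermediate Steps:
155*(-53) + S(1) = 155*(-53) - 1*1 = -8215 - 1 = -8216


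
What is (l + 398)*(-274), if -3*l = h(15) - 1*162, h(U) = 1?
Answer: -371270/3 ≈ -1.2376e+5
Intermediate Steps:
l = 161/3 (l = -(1 - 1*162)/3 = -(1 - 162)/3 = -⅓*(-161) = 161/3 ≈ 53.667)
(l + 398)*(-274) = (161/3 + 398)*(-274) = (1355/3)*(-274) = -371270/3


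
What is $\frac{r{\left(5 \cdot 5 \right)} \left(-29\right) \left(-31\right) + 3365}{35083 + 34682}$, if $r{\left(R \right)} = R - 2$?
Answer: $\frac{8014}{23255} \approx 0.34461$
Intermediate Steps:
$r{\left(R \right)} = -2 + R$
$\frac{r{\left(5 \cdot 5 \right)} \left(-29\right) \left(-31\right) + 3365}{35083 + 34682} = \frac{\left(-2 + 5 \cdot 5\right) \left(-29\right) \left(-31\right) + 3365}{35083 + 34682} = \frac{\left(-2 + 25\right) \left(-29\right) \left(-31\right) + 3365}{69765} = \left(23 \left(-29\right) \left(-31\right) + 3365\right) \frac{1}{69765} = \left(\left(-667\right) \left(-31\right) + 3365\right) \frac{1}{69765} = \left(20677 + 3365\right) \frac{1}{69765} = 24042 \cdot \frac{1}{69765} = \frac{8014}{23255}$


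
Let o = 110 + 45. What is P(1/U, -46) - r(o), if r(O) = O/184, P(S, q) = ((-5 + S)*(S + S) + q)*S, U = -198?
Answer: -108964099/178535016 ≈ -0.61032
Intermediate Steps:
o = 155
P(S, q) = S*(q + 2*S*(-5 + S)) (P(S, q) = ((-5 + S)*(2*S) + q)*S = (2*S*(-5 + S) + q)*S = (q + 2*S*(-5 + S))*S = S*(q + 2*S*(-5 + S)))
r(O) = O/184 (r(O) = O*(1/184) = O/184)
P(1/U, -46) - r(o) = (-46 - 10/(-198) + 2*(1/(-198))²)/(-198) - 155/184 = -(-46 - 10*(-1/198) + 2*(-1/198)²)/198 - 1*155/184 = -(-46 + 5/99 + 2*(1/39204))/198 - 155/184 = -(-46 + 5/99 + 1/19602)/198 - 155/184 = -1/198*(-900701/19602) - 155/184 = 900701/3881196 - 155/184 = -108964099/178535016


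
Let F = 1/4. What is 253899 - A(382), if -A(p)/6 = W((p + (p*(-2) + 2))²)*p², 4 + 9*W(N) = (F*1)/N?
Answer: -9763714173/72200 ≈ -1.3523e+5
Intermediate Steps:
F = ¼ ≈ 0.25000
W(N) = -4/9 + 1/(36*N) (W(N) = -4/9 + (((¼)*1)/N)/9 = -4/9 + (1/(4*N))/9 = -4/9 + 1/(36*N))
A(p) = -p²*(1 - 16*(2 - p)²)/(6*(2 - p)²) (A(p) = -6*(1 - 16*(p + (p*(-2) + 2))²)/(36*((p + (p*(-2) + 2))²))*p² = -6*(1 - 16*(p + (-2*p + 2))²)/(36*((p + (-2*p + 2))²))*p² = -6*(1 - 16*(p + (2 - 2*p))²)/(36*((p + (2 - 2*p))²))*p² = -6*(1 - 16*(2 - p)²)/(36*((2 - p)²))*p² = -6*(1 - 16*(2 - p)²)/(36*(2 - p)²)*p² = -p²*(1 - 16*(2 - p)²)/(6*(2 - p)²))
253899 - A(382) = 253899 - ((8/3)*382² - ⅙*382²/(-2 + 382)²) = 253899 - ((8/3)*145924 - ⅙*145924/380²) = 253899 - (1167392/3 - ⅙*145924*1/144400) = 253899 - (1167392/3 - 36481/216600) = 253899 - 1*28095221973/72200 = 253899 - 28095221973/72200 = -9763714173/72200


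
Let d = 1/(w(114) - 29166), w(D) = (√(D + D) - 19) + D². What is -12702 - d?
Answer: -3328984511897/262083493 + 2*√57/262083493 ≈ -12702.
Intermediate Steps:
w(D) = -19 + D² + √2*√D (w(D) = (√(2*D) - 19) + D² = (√2*√D - 19) + D² = (-19 + √2*√D) + D² = -19 + D² + √2*√D)
d = 1/(-16189 + 2*√57) (d = 1/((-19 + 114² + √2*√114) - 29166) = 1/((-19 + 12996 + 2*√57) - 29166) = 1/((12977 + 2*√57) - 29166) = 1/(-16189 + 2*√57) ≈ -6.1828e-5)
-12702 - d = -12702 - (-16189/262083493 - 2*√57/262083493) = -12702 + (16189/262083493 + 2*√57/262083493) = -3328984511897/262083493 + 2*√57/262083493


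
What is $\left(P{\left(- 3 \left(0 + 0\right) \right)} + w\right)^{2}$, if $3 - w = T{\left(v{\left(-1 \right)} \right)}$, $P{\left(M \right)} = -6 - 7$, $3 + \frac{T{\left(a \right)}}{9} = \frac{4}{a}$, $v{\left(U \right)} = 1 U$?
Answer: $2809$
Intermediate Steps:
$v{\left(U \right)} = U$
$T{\left(a \right)} = -27 + \frac{36}{a}$ ($T{\left(a \right)} = -27 + 9 \frac{4}{a} = -27 + \frac{36}{a}$)
$P{\left(M \right)} = -13$ ($P{\left(M \right)} = -6 - 7 = -13$)
$w = 66$ ($w = 3 - \left(-27 + \frac{36}{-1}\right) = 3 - \left(-27 + 36 \left(-1\right)\right) = 3 - \left(-27 - 36\right) = 3 - -63 = 3 + 63 = 66$)
$\left(P{\left(- 3 \left(0 + 0\right) \right)} + w\right)^{2} = \left(-13 + 66\right)^{2} = 53^{2} = 2809$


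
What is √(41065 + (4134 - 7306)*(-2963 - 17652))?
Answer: 3*√7270205 ≈ 8089.0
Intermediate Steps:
√(41065 + (4134 - 7306)*(-2963 - 17652)) = √(41065 - 3172*(-20615)) = √(41065 + 65390780) = √65431845 = 3*√7270205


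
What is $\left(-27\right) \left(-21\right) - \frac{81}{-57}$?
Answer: $\frac{10800}{19} \approx 568.42$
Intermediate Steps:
$\left(-27\right) \left(-21\right) - \frac{81}{-57} = 567 - - \frac{27}{19} = 567 + \frac{27}{19} = \frac{10800}{19}$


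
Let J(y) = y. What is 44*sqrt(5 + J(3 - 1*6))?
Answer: 44*sqrt(2) ≈ 62.225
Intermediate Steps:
44*sqrt(5 + J(3 - 1*6)) = 44*sqrt(5 + (3 - 1*6)) = 44*sqrt(5 + (3 - 6)) = 44*sqrt(5 - 3) = 44*sqrt(2)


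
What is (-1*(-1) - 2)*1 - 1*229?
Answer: -230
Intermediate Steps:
(-1*(-1) - 2)*1 - 1*229 = (1 - 2)*1 - 229 = -1*1 - 229 = -1 - 229 = -230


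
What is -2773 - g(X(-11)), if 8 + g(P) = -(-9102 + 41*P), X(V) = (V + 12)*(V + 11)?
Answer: -11867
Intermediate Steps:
X(V) = (11 + V)*(12 + V) (X(V) = (12 + V)*(11 + V) = (11 + V)*(12 + V))
g(P) = 9094 - 41*P (g(P) = -8 - (-9102 + 41*P) = -8 - 41*(-222 + P) = -8 + (9102 - 41*P) = 9094 - 41*P)
-2773 - g(X(-11)) = -2773 - (9094 - 41*(132 + (-11)² + 23*(-11))) = -2773 - (9094 - 41*(132 + 121 - 253)) = -2773 - (9094 - 41*0) = -2773 - (9094 + 0) = -2773 - 1*9094 = -2773 - 9094 = -11867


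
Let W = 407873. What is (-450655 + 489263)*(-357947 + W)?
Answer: 1927543008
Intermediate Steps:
(-450655 + 489263)*(-357947 + W) = (-450655 + 489263)*(-357947 + 407873) = 38608*49926 = 1927543008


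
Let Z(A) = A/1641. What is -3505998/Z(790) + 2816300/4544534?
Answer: -6536564842681603/897545465 ≈ -7.2827e+6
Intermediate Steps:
Z(A) = A/1641 (Z(A) = A*(1/1641) = A/1641)
-3505998/Z(790) + 2816300/4544534 = -3505998/((1/1641)*790) + 2816300/4544534 = -3505998/790/1641 + 2816300*(1/4544534) = -3505998*1641/790 + 1408150/2272267 = -2876671359/395 + 1408150/2272267 = -6536564842681603/897545465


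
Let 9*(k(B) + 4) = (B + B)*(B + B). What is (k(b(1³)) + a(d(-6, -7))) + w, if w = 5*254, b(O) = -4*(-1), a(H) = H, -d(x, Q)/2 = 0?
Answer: 11458/9 ≈ 1273.1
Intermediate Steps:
d(x, Q) = 0 (d(x, Q) = -2*0 = 0)
b(O) = 4
k(B) = -4 + 4*B²/9 (k(B) = -4 + ((B + B)*(B + B))/9 = -4 + ((2*B)*(2*B))/9 = -4 + (4*B²)/9 = -4 + 4*B²/9)
w = 1270
(k(b(1³)) + a(d(-6, -7))) + w = ((-4 + (4/9)*4²) + 0) + 1270 = ((-4 + (4/9)*16) + 0) + 1270 = ((-4 + 64/9) + 0) + 1270 = (28/9 + 0) + 1270 = 28/9 + 1270 = 11458/9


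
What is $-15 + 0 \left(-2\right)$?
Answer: $-15$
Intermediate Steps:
$-15 + 0 \left(-2\right) = -15 + 0 = -15$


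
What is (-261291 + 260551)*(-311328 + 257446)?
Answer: 39872680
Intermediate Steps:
(-261291 + 260551)*(-311328 + 257446) = -740*(-53882) = 39872680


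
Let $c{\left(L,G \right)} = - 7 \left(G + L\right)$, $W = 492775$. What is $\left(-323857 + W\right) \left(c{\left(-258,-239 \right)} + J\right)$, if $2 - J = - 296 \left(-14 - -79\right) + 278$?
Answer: $3791026674$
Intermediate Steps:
$J = 18964$ ($J = 2 - \left(- 296 \left(-14 - -79\right) + 278\right) = 2 - \left(- 296 \left(-14 + 79\right) + 278\right) = 2 - \left(\left(-296\right) 65 + 278\right) = 2 - \left(-19240 + 278\right) = 2 - -18962 = 2 + 18962 = 18964$)
$c{\left(L,G \right)} = - 7 G - 7 L$
$\left(-323857 + W\right) \left(c{\left(-258,-239 \right)} + J\right) = \left(-323857 + 492775\right) \left(\left(\left(-7\right) \left(-239\right) - -1806\right) + 18964\right) = 168918 \left(\left(1673 + 1806\right) + 18964\right) = 168918 \left(3479 + 18964\right) = 168918 \cdot 22443 = 3791026674$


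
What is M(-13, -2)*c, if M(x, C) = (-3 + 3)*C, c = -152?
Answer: 0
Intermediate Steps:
M(x, C) = 0 (M(x, C) = 0*C = 0)
M(-13, -2)*c = 0*(-152) = 0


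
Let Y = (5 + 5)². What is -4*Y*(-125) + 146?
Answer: 50146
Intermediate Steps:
Y = 100 (Y = 10² = 100)
-4*Y*(-125) + 146 = -4*100*(-125) + 146 = -400*(-125) + 146 = 50000 + 146 = 50146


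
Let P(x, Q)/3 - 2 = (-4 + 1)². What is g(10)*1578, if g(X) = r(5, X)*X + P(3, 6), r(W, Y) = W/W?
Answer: 67854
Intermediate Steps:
r(W, Y) = 1
P(x, Q) = 33 (P(x, Q) = 6 + 3*(-4 + 1)² = 6 + 3*(-3)² = 6 + 3*9 = 6 + 27 = 33)
g(X) = 33 + X (g(X) = 1*X + 33 = X + 33 = 33 + X)
g(10)*1578 = (33 + 10)*1578 = 43*1578 = 67854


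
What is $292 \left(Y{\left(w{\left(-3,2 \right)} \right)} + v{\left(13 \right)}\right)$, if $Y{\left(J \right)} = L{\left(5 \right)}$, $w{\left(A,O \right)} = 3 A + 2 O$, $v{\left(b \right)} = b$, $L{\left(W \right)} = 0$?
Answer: $3796$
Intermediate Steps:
$w{\left(A,O \right)} = 2 O + 3 A$
$Y{\left(J \right)} = 0$
$292 \left(Y{\left(w{\left(-3,2 \right)} \right)} + v{\left(13 \right)}\right) = 292 \left(0 + 13\right) = 292 \cdot 13 = 3796$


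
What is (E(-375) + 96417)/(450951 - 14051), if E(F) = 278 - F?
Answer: 571/2570 ≈ 0.22218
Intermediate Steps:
(E(-375) + 96417)/(450951 - 14051) = ((278 - 1*(-375)) + 96417)/(450951 - 14051) = ((278 + 375) + 96417)/436900 = (653 + 96417)*(1/436900) = 97070*(1/436900) = 571/2570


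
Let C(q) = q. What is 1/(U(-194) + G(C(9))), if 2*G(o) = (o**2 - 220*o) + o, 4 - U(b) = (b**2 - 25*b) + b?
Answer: -1/43233 ≈ -2.3130e-5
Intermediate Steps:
U(b) = 4 - b**2 + 24*b (U(b) = 4 - ((b**2 - 25*b) + b) = 4 - (b**2 - 24*b) = 4 + (-b**2 + 24*b) = 4 - b**2 + 24*b)
G(o) = o**2/2 - 219*o/2 (G(o) = ((o**2 - 220*o) + o)/2 = (o**2 - 219*o)/2 = o**2/2 - 219*o/2)
1/(U(-194) + G(C(9))) = 1/((4 - 1*(-194)**2 + 24*(-194)) + (1/2)*9*(-219 + 9)) = 1/((4 - 1*37636 - 4656) + (1/2)*9*(-210)) = 1/((4 - 37636 - 4656) - 945) = 1/(-42288 - 945) = 1/(-43233) = -1/43233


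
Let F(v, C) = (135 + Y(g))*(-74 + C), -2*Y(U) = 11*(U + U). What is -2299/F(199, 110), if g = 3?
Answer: -2299/3672 ≈ -0.62609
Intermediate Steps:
Y(U) = -11*U (Y(U) = -11*(U + U)/2 = -11*2*U/2 = -11*U)
F(v, C) = -7548 + 102*C (F(v, C) = (135 - 11*3)*(-74 + C) = (135 - 33)*(-74 + C) = 102*(-74 + C) = -7548 + 102*C)
-2299/F(199, 110) = -2299/(-7548 + 102*110) = -2299/(-7548 + 11220) = -2299/3672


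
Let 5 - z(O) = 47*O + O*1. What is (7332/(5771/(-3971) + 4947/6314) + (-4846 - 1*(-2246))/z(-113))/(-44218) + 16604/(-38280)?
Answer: -326496723211908937/1753682170753392990 ≈ -0.18618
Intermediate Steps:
z(O) = 5 - 48*O (z(O) = 5 - (47*O + O*1) = 5 - (47*O + O) = 5 - 48*O)
(7332/(5771/(-3971) + 4947/6314) + (-4846 - 1*(-2246))/z(-113))/(-44218) + 16604/(-38280) = (7332/(5771/(-3971) + 4947/6314) + (-4846 - 1*(-2246))/(5 - 48*(-113)))/(-44218) + 16604/(-38280) = (7332/(5771*(-1/3971) + 4947*(1/6314)) + (-4846 + 2246)/(5 + 5424))*(-1/44218) + 16604*(-1/38280) = (7332/(-5771/3971 + 4947/6314) - 2600/5429)*(-1/44218) - 4151/9570 = (7332/(-1526687/2279354) - 2600*1/5429)*(-1/44218) - 4151/9570 = (7332*(-2279354/1526687) - 2600/5429)*(-1/44218) - 4151/9570 = (-16712223528/1526687 - 2600/5429)*(-1/44218) - 4151/9570 = -90734630919712/8288383723*(-1/44218) - 4151/9570 = 45367315459856/183247875731807 - 4151/9570 = -326496723211908937/1753682170753392990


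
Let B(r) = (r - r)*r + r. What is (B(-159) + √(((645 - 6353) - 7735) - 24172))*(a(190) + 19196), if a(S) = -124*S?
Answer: 693876 - 4364*I*√37615 ≈ 6.9388e+5 - 8.4638e+5*I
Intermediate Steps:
B(r) = r (B(r) = 0*r + r = 0 + r = r)
(B(-159) + √(((645 - 6353) - 7735) - 24172))*(a(190) + 19196) = (-159 + √(((645 - 6353) - 7735) - 24172))*(-124*190 + 19196) = (-159 + √((-5708 - 7735) - 24172))*(-23560 + 19196) = (-159 + √(-13443 - 24172))*(-4364) = (-159 + √(-37615))*(-4364) = (-159 + I*√37615)*(-4364) = 693876 - 4364*I*√37615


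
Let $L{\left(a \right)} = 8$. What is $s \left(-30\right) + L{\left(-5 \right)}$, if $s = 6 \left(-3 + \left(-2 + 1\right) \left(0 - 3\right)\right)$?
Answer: $8$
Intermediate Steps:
$s = 0$ ($s = 6 \left(-3 - -3\right) = 6 \left(-3 + 3\right) = 6 \cdot 0 = 0$)
$s \left(-30\right) + L{\left(-5 \right)} = 0 \left(-30\right) + 8 = 0 + 8 = 8$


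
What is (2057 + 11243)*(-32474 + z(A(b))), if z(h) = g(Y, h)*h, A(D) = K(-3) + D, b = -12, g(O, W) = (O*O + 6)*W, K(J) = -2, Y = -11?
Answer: -100840600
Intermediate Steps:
g(O, W) = W*(6 + O²) (g(O, W) = (O² + 6)*W = (6 + O²)*W = W*(6 + O²))
A(D) = -2 + D
z(h) = 127*h² (z(h) = (h*(6 + (-11)²))*h = (h*(6 + 121))*h = (h*127)*h = (127*h)*h = 127*h²)
(2057 + 11243)*(-32474 + z(A(b))) = (2057 + 11243)*(-32474 + 127*(-2 - 12)²) = 13300*(-32474 + 127*(-14)²) = 13300*(-32474 + 127*196) = 13300*(-32474 + 24892) = 13300*(-7582) = -100840600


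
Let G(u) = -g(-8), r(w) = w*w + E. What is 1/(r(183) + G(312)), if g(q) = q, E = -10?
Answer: 1/33487 ≈ 2.9862e-5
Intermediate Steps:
r(w) = -10 + w² (r(w) = w*w - 10 = w² - 10 = -10 + w²)
G(u) = 8 (G(u) = -1*(-8) = 8)
1/(r(183) + G(312)) = 1/((-10 + 183²) + 8) = 1/((-10 + 33489) + 8) = 1/(33479 + 8) = 1/33487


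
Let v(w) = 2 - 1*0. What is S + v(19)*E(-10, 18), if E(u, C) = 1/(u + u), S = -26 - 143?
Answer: -1691/10 ≈ -169.10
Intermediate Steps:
v(w) = 2 (v(w) = 2 + 0 = 2)
S = -169
E(u, C) = 1/(2*u)
S + v(19)*E(-10, 18) = -169 + 2*((1/2)/(-10)) = -169 + 2*((1/2)*(-1/10)) = -169 + 2*(-1/20) = -169 - 1/10 = -1691/10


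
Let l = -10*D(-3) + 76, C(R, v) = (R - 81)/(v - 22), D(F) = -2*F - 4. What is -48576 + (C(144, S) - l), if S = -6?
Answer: -194537/4 ≈ -48634.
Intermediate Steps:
D(F) = -4 - 2*F
C(R, v) = (-81 + R)/(-22 + v)
l = 56 (l = -10*(-4 - 2*(-3)) + 76 = -10*(-4 + 6) + 76 = -10*2 + 76 = -20 + 76 = 56)
-48576 + (C(144, S) - l) = -48576 + ((-81 + 144)/(-22 - 6) - 1*56) = -48576 + (63/(-28) - 56) = -48576 + (-1/28*63 - 56) = -48576 + (-9/4 - 56) = -48576 - 233/4 = -194537/4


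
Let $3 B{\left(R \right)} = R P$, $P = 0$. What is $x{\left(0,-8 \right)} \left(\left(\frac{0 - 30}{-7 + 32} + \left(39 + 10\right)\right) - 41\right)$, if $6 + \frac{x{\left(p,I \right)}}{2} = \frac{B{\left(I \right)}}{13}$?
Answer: $- \frac{408}{5} \approx -81.6$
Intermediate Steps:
$B{\left(R \right)} = 0$ ($B{\left(R \right)} = \frac{R 0}{3} = \frac{1}{3} \cdot 0 = 0$)
$x{\left(p,I \right)} = -12$ ($x{\left(p,I \right)} = -12 + 2 \cdot \frac{0}{13} = -12 + 2 \cdot 0 \cdot \frac{1}{13} = -12 + 2 \cdot 0 = -12 + 0 = -12$)
$x{\left(0,-8 \right)} \left(\left(\frac{0 - 30}{-7 + 32} + \left(39 + 10\right)\right) - 41\right) = - 12 \left(\left(\frac{0 - 30}{-7 + 32} + \left(39 + 10\right)\right) - 41\right) = - 12 \left(\left(- \frac{30}{25} + 49\right) - 41\right) = - 12 \left(\left(\left(-30\right) \frac{1}{25} + 49\right) - 41\right) = - 12 \left(\left(- \frac{6}{5} + 49\right) - 41\right) = - 12 \left(\frac{239}{5} - 41\right) = \left(-12\right) \frac{34}{5} = - \frac{408}{5}$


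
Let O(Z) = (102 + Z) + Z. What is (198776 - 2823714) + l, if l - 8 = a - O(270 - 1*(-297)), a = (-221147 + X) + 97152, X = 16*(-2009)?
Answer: -2782305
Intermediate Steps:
X = -32144
O(Z) = 102 + 2*Z
a = -156139 (a = (-221147 - 32144) + 97152 = -253291 + 97152 = -156139)
l = -157367 (l = 8 + (-156139 - (102 + 2*(270 - 1*(-297)))) = 8 + (-156139 - (102 + 2*(270 + 297))) = 8 + (-156139 - (102 + 2*567)) = 8 + (-156139 - (102 + 1134)) = 8 + (-156139 - 1*1236) = 8 + (-156139 - 1236) = 8 - 157375 = -157367)
(198776 - 2823714) + l = (198776 - 2823714) - 157367 = -2624938 - 157367 = -2782305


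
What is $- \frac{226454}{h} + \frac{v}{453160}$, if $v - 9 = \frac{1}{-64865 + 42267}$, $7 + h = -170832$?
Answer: $\frac{2319039124481379}{1749478433221520} \approx 1.3256$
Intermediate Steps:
$h = -170839$ ($h = -7 - 170832 = -170839$)
$v = \frac{203381}{22598}$ ($v = 9 + \frac{1}{-64865 + 42267} = 9 + \frac{1}{-22598} = 9 - \frac{1}{22598} = \frac{203381}{22598} \approx 9.0$)
$- \frac{226454}{h} + \frac{v}{453160} = - \frac{226454}{-170839} + \frac{203381}{22598 \cdot 453160} = \left(-226454\right) \left(- \frac{1}{170839}\right) + \frac{203381}{22598} \cdot \frac{1}{453160} = \frac{226454}{170839} + \frac{203381}{10240509680} = \frac{2319039124481379}{1749478433221520}$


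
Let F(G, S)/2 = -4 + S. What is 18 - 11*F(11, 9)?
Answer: -92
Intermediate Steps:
F(G, S) = -8 + 2*S (F(G, S) = 2*(-4 + S) = -8 + 2*S)
18 - 11*F(11, 9) = 18 - 11*(-8 + 2*9) = 18 - 11*(-8 + 18) = 18 - 11*10 = 18 - 110 = -92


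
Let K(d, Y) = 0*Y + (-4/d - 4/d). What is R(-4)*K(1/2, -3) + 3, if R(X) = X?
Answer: 67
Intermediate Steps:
K(d, Y) = -8/d (K(d, Y) = 0 - 8/d = -8/d)
R(-4)*K(1/2, -3) + 3 = -(-32)/(1/2) + 3 = -(-32)/1/2 + 3 = -(-32)*2 + 3 = -4*(-16) + 3 = 64 + 3 = 67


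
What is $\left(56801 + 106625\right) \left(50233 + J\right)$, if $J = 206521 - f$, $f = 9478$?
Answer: $40411327576$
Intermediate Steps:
$J = 197043$ ($J = 206521 - 9478 = 197043$)
$\left(56801 + 106625\right) \left(50233 + J\right) = \left(56801 + 106625\right) \left(50233 + 197043\right) = 163426 \cdot 247276 = 40411327576$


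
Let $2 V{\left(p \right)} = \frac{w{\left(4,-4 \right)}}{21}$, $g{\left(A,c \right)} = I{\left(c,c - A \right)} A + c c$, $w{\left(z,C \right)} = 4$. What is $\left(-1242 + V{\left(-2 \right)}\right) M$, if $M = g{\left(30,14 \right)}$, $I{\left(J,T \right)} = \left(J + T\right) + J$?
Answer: $- \frac{14500480}{21} \approx -6.905 \cdot 10^{5}$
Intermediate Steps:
$I{\left(J,T \right)} = T + 2 J$
$g{\left(A,c \right)} = c^{2} + A \left(- A + 3 c\right)$ ($g{\left(A,c \right)} = \left(\left(c - A\right) + 2 c\right) A + c c = \left(- A + 3 c\right) A + c^{2} = A \left(- A + 3 c\right) + c^{2} = c^{2} + A \left(- A + 3 c\right)$)
$M = 556$ ($M = 14^{2} - 30 \left(30 - 42\right) = 196 - 30 \left(30 - 42\right) = 196 - 30 \left(-12\right) = 196 + 360 = 556$)
$V{\left(p \right)} = \frac{2}{21}$ ($V{\left(p \right)} = \frac{4 \cdot \frac{1}{21}}{2} = \frac{1}{2} \cdot \frac{4}{21} = \frac{2}{21}$)
$\left(-1242 + V{\left(-2 \right)}\right) M = \left(-1242 + \frac{2}{21}\right) 556 = \left(- \frac{26080}{21}\right) 556 = - \frac{14500480}{21}$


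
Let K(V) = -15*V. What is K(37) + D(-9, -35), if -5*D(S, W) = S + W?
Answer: -2731/5 ≈ -546.20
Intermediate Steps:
D(S, W) = -S/5 - W/5 (D(S, W) = -(S + W)/5 = -S/5 - W/5)
K(37) + D(-9, -35) = -15*37 + (-⅕*(-9) - ⅕*(-35)) = -555 + (9/5 + 7) = -555 + 44/5 = -2731/5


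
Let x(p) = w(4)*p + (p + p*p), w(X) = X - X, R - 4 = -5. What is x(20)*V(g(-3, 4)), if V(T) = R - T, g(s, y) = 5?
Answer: -2520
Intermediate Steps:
R = -1 (R = 4 - 5 = -1)
w(X) = 0
V(T) = -1 - T
x(p) = p + p**2 (x(p) = 0*p + (p + p*p) = 0 + (p + p**2) = p + p**2)
x(20)*V(g(-3, 4)) = (20*(1 + 20))*(-1 - 1*5) = (20*21)*(-1 - 5) = 420*(-6) = -2520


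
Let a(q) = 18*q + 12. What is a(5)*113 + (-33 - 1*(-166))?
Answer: 11659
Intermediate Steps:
a(q) = 12 + 18*q
a(5)*113 + (-33 - 1*(-166)) = (12 + 18*5)*113 + (-33 - 1*(-166)) = (12 + 90)*113 + (-33 + 166) = 102*113 + 133 = 11526 + 133 = 11659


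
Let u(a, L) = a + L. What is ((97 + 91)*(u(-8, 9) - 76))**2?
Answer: 198810000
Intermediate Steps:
u(a, L) = L + a
((97 + 91)*(u(-8, 9) - 76))**2 = ((97 + 91)*((9 - 8) - 76))**2 = (188*(1 - 76))**2 = (188*(-75))**2 = (-14100)**2 = 198810000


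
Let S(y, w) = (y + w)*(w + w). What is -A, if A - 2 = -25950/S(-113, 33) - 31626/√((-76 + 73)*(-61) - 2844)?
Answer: -1217/176 - 10542*I*√2661/887 ≈ -6.9148 - 613.09*I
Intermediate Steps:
S(y, w) = 2*w*(w + y) (S(y, w) = (w + y)*(2*w) = 2*w*(w + y))
A = 1217/176 + 10542*I*√2661/887 (A = 2 + (-25950*1/(66*(33 - 113)) - 31626/√((-76 + 73)*(-61) - 2844)) = 2 + (-25950/(2*33*(-80)) - 31626/√(-3*(-61) - 2844)) = 2 + (-25950/(-5280) - 31626/√(183 - 2844)) = 2 + (-25950*(-1/5280) - 31626*(-I*√2661/2661)) = 2 + (865/176 - 31626*(-I*√2661/2661)) = 2 + (865/176 - (-10542)*I*√2661/887) = 2 + (865/176 + 10542*I*√2661/887) = 1217/176 + 10542*I*√2661/887 ≈ 6.9148 + 613.09*I)
-A = -(1217/176 + 10542*I*√2661/887) = -1217/176 - 10542*I*√2661/887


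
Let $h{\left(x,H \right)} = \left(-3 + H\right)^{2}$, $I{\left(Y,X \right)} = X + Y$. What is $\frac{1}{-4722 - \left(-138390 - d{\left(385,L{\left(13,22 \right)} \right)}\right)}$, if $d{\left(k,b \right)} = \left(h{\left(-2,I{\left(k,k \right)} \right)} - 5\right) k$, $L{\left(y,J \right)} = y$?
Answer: $\frac{1}{226623008} \approx 4.4126 \cdot 10^{-9}$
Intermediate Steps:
$d{\left(k,b \right)} = k \left(-5 + \left(-3 + 2 k\right)^{2}\right)$ ($d{\left(k,b \right)} = \left(\left(-3 + \left(k + k\right)\right)^{2} - 5\right) k = \left(\left(-3 + 2 k\right)^{2} - 5\right) k = \left(-5 + \left(-3 + 2 k\right)^{2}\right) k = k \left(-5 + \left(-3 + 2 k\right)^{2}\right)$)
$\frac{1}{-4722 - \left(-138390 - d{\left(385,L{\left(13,22 \right)} \right)}\right)} = \frac{1}{-4722 - \left(-138390 - 385 \left(-5 + \left(-3 + 2 \cdot 385\right)^{2}\right)\right)} = \frac{1}{-4722 - \left(-138390 - 385 \left(-5 + \left(-3 + 770\right)^{2}\right)\right)} = \frac{1}{-4722 - \left(-138390 - 385 \left(-5 + 767^{2}\right)\right)} = \frac{1}{-4722 - \left(-138390 - 385 \left(-5 + 588289\right)\right)} = \frac{1}{-4722 + \left(\left(385 \cdot 588284 + 240687\right) - 102297\right)} = \frac{1}{-4722 + \left(\left(226489340 + 240687\right) - 102297\right)} = \frac{1}{-4722 + \left(226730027 - 102297\right)} = \frac{1}{-4722 + 226627730} = \frac{1}{226623008}$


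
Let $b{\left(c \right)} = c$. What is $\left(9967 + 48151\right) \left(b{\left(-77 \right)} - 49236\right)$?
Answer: $-2865972934$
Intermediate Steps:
$\left(9967 + 48151\right) \left(b{\left(-77 \right)} - 49236\right) = \left(9967 + 48151\right) \left(-77 - 49236\right) = 58118 \left(-49313\right) = -2865972934$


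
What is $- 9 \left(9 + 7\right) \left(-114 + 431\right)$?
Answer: $-45648$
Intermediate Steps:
$- 9 \left(9 + 7\right) \left(-114 + 431\right) = \left(-9\right) 16 \cdot 317 = \left(-144\right) 317 = -45648$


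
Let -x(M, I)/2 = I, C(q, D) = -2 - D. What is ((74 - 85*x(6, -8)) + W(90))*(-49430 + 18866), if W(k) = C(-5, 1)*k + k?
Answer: 44806824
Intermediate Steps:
x(M, I) = -2*I
W(k) = -2*k (W(k) = (-2 - 1*1)*k + k = (-2 - 1)*k + k = -3*k + k = -2*k)
((74 - 85*x(6, -8)) + W(90))*(-49430 + 18866) = ((74 - (-170)*(-8)) - 2*90)*(-49430 + 18866) = ((74 - 85*16) - 180)*(-30564) = ((74 - 1360) - 180)*(-30564) = (-1286 - 180)*(-30564) = -1466*(-30564) = 44806824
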